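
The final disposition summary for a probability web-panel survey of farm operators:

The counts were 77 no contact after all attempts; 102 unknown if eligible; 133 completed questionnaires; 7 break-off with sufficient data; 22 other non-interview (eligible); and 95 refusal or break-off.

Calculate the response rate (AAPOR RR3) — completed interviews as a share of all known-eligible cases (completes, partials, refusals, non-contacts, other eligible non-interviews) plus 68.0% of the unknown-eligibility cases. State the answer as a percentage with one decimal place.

Top: 133
Determined eligible: 133 + 7 + 95 + 77 + 22 = 334
e × U: 0.6800 × 102 = 69.36
Base: 334 + 69.36 = 403.36
RR3 = 133 / 403.36 = 0.3297

33.0%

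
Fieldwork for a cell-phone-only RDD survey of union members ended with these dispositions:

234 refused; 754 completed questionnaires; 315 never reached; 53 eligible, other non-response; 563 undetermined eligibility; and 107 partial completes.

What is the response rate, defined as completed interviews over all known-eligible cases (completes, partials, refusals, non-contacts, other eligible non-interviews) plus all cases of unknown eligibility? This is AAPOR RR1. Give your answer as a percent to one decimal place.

37.2%

Num → 754
Base → 754 + 107 + 234 + 315 + 53 + 563 = 2026
RR1 = 754 / 2026 = 0.3722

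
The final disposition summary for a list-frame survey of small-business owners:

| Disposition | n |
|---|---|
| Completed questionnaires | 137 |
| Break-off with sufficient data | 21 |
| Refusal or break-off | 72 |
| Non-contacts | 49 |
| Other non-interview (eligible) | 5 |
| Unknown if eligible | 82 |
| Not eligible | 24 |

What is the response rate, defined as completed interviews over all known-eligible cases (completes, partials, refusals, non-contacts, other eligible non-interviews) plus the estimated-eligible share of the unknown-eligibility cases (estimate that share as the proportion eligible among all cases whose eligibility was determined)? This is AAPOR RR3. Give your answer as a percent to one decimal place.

38.1%

Numerator = 137
Eligible (known) = 137 + 21 + 72 + 49 + 5 = 284
e = 284 / (284 + 24) = 284 / 308 = 0.9221
Eligible share of unknowns = 0.9221 × 82 = 75.61
Denominator = 284 + 75.61 = 359.61
RR3 = 137 / 359.61 = 0.3810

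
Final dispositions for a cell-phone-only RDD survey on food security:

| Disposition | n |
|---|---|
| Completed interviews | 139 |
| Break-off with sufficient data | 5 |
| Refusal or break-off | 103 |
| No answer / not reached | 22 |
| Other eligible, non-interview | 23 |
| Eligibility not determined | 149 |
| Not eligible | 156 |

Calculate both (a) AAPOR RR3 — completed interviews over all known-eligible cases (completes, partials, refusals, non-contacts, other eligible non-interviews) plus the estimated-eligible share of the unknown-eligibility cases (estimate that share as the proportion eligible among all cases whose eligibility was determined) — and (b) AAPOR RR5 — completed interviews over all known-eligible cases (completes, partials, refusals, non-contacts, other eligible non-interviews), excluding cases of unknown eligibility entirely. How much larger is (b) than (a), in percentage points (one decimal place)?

11.9

Num → 139
Known eligible → 139 + 5 + 103 + 22 + 23 = 292
e = 292 / (292 + 156) = 292 / 448 = 0.6518
Eligible share of unknowns → 0.6518 × 149 = 97.12
Denom → 292 + 97.12 = 389.12
RR3 = 139 / 389.12 = 0.3572
Denom → 139 + 5 + 103 + 22 + 23 = 292
RR5 = 139 / 292 = 0.4760
Difference = 47.60 − 35.72 = 11.88 percentage points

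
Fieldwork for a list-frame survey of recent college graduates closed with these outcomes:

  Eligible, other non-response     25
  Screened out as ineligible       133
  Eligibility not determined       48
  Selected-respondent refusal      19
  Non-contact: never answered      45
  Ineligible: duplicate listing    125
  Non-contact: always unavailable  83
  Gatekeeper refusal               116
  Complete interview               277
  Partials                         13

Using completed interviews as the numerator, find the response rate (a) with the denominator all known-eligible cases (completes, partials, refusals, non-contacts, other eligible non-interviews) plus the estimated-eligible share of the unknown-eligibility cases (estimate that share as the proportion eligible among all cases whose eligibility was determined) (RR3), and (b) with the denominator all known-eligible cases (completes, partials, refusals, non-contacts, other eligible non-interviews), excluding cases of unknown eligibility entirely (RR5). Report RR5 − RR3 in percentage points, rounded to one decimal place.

Refused = 116 + 19 = 135
Non-contacts = 45 + 83 = 128
Not eligible = 133 + 125 = 258
Numerator: 277
Known eligible: 277 + 13 + 135 + 128 + 25 = 578
e = 578 / (578 + 258) = 578 / 836 = 0.6914
e × U: 0.6914 × 48 = 33.19
Base: 578 + 33.19 = 611.19
RR3 = 277 / 611.19 = 0.4532
Base: 277 + 13 + 135 + 128 + 25 = 578
RR5 = 277 / 578 = 0.4792
Difference = 47.92 − 45.32 = 2.60 percentage points

2.6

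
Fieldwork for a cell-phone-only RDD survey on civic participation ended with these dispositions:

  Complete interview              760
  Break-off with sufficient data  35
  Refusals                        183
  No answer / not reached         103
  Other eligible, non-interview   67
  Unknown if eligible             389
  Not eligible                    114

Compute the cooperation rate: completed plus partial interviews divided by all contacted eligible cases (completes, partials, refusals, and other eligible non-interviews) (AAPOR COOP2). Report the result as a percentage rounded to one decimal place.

Numerator = 760 + 35 = 795
Base = 760 + 35 + 183 + 67 = 1045
COOP2 = 795 / 1045 = 0.7608

76.1%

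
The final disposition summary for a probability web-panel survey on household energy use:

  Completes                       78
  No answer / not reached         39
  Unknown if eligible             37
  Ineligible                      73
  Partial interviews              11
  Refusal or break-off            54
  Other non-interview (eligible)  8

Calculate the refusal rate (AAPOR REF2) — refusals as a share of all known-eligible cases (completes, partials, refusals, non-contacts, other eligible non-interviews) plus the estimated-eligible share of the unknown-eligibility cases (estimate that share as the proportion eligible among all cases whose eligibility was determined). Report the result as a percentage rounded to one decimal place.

Numerator = 54
Determined eligible = 78 + 11 + 54 + 39 + 8 = 190
e = 190 / (190 + 73) = 190 / 263 = 0.7224
e × U = 0.7224 × 37 = 26.73
Denom = 190 + 26.73 = 216.73
REF2 = 54 / 216.73 = 0.2492

24.9%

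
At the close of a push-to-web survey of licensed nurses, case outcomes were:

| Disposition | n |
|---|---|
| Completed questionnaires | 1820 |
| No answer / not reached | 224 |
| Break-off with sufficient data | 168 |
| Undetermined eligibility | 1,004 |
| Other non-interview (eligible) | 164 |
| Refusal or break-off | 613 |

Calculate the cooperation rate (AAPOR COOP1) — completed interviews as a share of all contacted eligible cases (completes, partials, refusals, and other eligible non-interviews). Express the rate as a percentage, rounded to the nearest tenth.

65.8%

Numerator: 1820
Denom: 1820 + 168 + 613 + 164 = 2765
COOP1 = 1820 / 2765 = 0.6582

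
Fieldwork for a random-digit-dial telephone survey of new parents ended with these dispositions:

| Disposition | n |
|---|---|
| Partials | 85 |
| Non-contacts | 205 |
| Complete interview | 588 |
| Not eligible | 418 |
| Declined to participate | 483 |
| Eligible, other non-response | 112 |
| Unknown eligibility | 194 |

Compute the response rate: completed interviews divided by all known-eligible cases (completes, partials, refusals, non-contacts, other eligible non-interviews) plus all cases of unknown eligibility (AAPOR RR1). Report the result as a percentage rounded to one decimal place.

Num: 588
Base: 588 + 85 + 483 + 205 + 112 + 194 = 1667
RR1 = 588 / 1667 = 0.3527

35.3%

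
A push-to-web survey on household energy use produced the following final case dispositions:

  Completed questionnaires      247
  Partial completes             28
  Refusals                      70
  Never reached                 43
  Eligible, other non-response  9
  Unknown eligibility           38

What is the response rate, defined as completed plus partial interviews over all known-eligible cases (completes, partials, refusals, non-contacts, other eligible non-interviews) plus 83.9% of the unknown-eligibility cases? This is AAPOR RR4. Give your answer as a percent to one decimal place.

Numerator → 247 + 28 = 275
Known eligible → 247 + 28 + 70 + 43 + 9 = 397
Estimated eligible among unknowns → 0.8390 × 38 = 31.88
Denom → 397 + 31.88 = 428.88
RR4 = 275 / 428.88 = 0.6412

64.1%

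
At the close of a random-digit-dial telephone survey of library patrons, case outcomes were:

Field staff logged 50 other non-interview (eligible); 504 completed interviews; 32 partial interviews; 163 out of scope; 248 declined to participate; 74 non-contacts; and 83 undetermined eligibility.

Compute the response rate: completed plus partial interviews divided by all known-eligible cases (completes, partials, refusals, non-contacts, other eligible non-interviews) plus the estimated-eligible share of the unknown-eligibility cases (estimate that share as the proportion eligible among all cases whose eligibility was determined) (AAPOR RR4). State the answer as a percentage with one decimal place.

54.8%

Top → 504 + 32 = 536
Known eligible → 504 + 32 + 248 + 74 + 50 = 908
e = 908 / (908 + 163) = 908 / 1071 = 0.8478
Eligible share of unknowns → 0.8478 × 83 = 70.37
Denominator → 908 + 70.37 = 978.37
RR4 = 536 / 978.37 = 0.5478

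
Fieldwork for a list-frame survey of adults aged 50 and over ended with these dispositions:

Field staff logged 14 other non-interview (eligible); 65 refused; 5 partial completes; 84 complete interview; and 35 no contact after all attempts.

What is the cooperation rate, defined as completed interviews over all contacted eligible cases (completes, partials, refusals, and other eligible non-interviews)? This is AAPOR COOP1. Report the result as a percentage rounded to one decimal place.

50.0%

Numerator → 84
Base → 84 + 5 + 65 + 14 = 168
COOP1 = 84 / 168 = 0.5000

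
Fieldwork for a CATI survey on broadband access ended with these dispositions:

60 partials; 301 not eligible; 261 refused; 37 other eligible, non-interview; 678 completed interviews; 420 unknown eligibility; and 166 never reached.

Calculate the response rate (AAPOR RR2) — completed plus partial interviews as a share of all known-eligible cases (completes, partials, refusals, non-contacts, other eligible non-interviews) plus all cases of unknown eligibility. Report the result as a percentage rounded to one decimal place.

Top = 678 + 60 = 738
Denom = 678 + 60 + 261 + 166 + 37 + 420 = 1622
RR2 = 738 / 1622 = 0.4550

45.5%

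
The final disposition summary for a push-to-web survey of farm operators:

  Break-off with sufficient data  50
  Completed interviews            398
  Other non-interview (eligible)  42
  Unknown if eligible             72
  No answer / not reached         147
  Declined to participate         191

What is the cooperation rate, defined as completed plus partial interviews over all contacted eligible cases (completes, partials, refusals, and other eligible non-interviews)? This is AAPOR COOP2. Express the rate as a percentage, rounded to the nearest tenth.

Top: 398 + 50 = 448
Base: 398 + 50 + 191 + 42 = 681
COOP2 = 448 / 681 = 0.6579

65.8%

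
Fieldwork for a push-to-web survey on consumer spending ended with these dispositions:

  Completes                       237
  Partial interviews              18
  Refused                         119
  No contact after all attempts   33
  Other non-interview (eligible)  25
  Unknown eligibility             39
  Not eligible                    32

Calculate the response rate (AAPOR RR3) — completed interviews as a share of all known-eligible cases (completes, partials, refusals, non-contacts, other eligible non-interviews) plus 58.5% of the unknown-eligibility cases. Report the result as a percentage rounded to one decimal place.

Num = 237
Eligible (known) = 237 + 18 + 119 + 33 + 25 = 432
Estimated eligible among unknowns = 0.5850 × 39 = 22.81
Denominator = 432 + 22.81 = 454.81
RR3 = 237 / 454.81 = 0.5211

52.1%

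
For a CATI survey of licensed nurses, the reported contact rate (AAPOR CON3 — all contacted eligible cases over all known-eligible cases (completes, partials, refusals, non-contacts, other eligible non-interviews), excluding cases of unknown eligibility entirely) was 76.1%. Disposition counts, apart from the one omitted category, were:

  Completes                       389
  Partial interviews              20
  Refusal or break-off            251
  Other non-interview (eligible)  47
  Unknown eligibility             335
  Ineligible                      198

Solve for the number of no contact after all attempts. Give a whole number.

222

Numerator = 389 + 20 + 251 + 47 = 707
CON3 = 707 / D = 0.761
D = 707 / 0.761 = 929.0
Remaining denominator categories sum to 707
no contact after all attempts = 929.0 − 707 ≈ 222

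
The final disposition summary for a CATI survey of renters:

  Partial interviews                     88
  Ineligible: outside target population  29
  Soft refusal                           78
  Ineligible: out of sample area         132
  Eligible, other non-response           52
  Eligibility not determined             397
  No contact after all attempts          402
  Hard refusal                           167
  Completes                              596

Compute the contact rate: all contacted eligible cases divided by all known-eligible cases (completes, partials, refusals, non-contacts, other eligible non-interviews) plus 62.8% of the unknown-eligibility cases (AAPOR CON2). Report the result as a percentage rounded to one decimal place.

60.1%

Refused = 167 + 78 = 245
Out of scope = 29 + 132 = 161
Top → 596 + 88 + 245 + 52 = 981
Known eligible → 596 + 88 + 245 + 402 + 52 = 1383
Eligible share of unknowns → 0.6280 × 397 = 249.32
Denom → 1383 + 249.32 = 1632.32
CON2 = 981 / 1632.32 = 0.6010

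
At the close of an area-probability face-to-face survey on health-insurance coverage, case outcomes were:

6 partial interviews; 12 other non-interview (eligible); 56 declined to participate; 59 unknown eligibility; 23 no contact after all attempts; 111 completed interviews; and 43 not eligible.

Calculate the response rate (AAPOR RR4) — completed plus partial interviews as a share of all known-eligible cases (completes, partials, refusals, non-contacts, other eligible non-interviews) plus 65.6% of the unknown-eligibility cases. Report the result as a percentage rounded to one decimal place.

Num → 111 + 6 = 117
Determined eligible → 111 + 6 + 56 + 23 + 12 = 208
Eligible share of unknowns → 0.6560 × 59 = 38.70
Denominator → 208 + 38.70 = 246.70
RR4 = 117 / 246.70 = 0.4743

47.4%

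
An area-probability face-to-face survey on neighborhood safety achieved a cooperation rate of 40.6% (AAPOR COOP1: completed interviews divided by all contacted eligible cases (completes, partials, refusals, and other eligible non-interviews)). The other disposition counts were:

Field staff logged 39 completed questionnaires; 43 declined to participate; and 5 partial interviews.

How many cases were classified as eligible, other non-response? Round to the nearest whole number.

9

COOP1 = 39 / D = 0.406
D = 39 / 0.406 = 96.1
Other denominator terms total 87
eligible, other non-response = 96.1 − 87 ≈ 9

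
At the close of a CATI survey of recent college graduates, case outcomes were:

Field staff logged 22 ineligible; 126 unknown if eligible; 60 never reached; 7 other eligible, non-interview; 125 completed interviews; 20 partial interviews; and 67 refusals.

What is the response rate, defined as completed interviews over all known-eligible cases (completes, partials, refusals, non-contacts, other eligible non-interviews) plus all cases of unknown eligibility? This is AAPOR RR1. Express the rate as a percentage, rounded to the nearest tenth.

30.9%

Numerator = 125
Denom = 125 + 20 + 67 + 60 + 7 + 126 = 405
RR1 = 125 / 405 = 0.3086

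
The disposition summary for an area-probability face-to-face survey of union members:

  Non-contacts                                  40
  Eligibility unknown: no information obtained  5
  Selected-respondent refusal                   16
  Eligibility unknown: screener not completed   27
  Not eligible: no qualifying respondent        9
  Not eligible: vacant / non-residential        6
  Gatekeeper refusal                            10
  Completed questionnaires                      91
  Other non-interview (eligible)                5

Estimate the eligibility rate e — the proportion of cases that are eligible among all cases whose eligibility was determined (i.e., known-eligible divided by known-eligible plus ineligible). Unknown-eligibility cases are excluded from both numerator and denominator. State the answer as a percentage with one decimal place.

91.5%

Declined to participate = 10 + 16 = 26
Unknown if eligible = 27 + 5 = 32
Out of scope = 9 + 6 = 15
Eligible (known) → 91 + 26 + 40 + 5 = 162
e = 162 / (162 + 15) = 162 / 177 = 0.9153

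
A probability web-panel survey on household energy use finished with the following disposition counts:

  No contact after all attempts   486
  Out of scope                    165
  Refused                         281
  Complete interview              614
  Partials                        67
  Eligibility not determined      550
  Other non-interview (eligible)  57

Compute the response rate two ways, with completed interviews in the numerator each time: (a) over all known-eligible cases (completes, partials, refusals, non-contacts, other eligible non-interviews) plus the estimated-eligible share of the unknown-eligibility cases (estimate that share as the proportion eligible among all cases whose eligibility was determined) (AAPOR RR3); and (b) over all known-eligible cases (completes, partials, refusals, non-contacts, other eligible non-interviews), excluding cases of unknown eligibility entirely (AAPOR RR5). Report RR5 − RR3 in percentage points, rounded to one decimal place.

10.1

Top = 614
Determined eligible = 614 + 67 + 281 + 486 + 57 = 1505
e = 1505 / (1505 + 165) = 1505 / 1670 = 0.9012
Eligible share of unknowns = 0.9012 × 550 = 495.66
Base = 1505 + 495.66 = 2000.66
RR3 = 614 / 2000.66 = 0.3069
Base = 614 + 67 + 281 + 486 + 57 = 1505
RR5 = 614 / 1505 = 0.4080
Difference = 40.80 − 30.69 = 10.11 percentage points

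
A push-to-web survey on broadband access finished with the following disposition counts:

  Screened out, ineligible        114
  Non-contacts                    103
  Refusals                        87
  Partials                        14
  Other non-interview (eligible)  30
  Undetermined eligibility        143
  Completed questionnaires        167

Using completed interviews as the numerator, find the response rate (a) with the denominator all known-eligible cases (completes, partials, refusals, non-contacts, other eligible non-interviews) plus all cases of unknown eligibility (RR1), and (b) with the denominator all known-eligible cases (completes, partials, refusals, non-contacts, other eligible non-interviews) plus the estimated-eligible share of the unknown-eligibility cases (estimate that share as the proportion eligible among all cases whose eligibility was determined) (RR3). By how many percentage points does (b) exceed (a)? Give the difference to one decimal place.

1.9

Num = 167
Denominator = 167 + 14 + 87 + 103 + 30 + 143 = 544
RR1 = 167 / 544 = 0.3070
Known eligible = 167 + 14 + 87 + 103 + 30 = 401
e = 401 / (401 + 114) = 401 / 515 = 0.7786
e × U = 0.7786 × 143 = 111.34
Denominator = 401 + 111.34 = 512.34
RR3 = 167 / 512.34 = 0.3260
Difference = 32.60 − 30.70 = 1.90 percentage points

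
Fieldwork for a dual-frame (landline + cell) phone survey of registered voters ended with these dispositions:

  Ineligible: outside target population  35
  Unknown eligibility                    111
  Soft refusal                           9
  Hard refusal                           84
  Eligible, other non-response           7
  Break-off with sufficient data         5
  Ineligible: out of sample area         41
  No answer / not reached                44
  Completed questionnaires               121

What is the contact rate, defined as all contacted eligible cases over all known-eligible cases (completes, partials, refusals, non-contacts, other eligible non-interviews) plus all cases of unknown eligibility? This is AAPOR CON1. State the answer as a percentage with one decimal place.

Refusals = 84 + 9 = 93
Screened out, ineligible = 35 + 41 = 76
Numerator → 121 + 5 + 93 + 7 = 226
Denominator → 121 + 5 + 93 + 44 + 7 + 111 = 381
CON1 = 226 / 381 = 0.5932

59.3%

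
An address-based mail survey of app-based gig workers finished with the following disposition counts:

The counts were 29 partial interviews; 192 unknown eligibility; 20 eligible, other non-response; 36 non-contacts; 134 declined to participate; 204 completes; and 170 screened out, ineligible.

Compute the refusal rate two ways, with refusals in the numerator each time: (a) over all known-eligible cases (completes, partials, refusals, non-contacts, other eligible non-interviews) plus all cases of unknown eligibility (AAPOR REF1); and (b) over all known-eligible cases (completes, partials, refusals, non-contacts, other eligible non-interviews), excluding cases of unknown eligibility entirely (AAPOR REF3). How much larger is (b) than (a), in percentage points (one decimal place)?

9.9

Numerator: 134
Denominator: 204 + 29 + 134 + 36 + 20 + 192 = 615
REF1 = 134 / 615 = 0.2179
Denominator: 204 + 29 + 134 + 36 + 20 = 423
REF3 = 134 / 423 = 0.3168
Difference = 31.68 − 21.79 = 9.89 percentage points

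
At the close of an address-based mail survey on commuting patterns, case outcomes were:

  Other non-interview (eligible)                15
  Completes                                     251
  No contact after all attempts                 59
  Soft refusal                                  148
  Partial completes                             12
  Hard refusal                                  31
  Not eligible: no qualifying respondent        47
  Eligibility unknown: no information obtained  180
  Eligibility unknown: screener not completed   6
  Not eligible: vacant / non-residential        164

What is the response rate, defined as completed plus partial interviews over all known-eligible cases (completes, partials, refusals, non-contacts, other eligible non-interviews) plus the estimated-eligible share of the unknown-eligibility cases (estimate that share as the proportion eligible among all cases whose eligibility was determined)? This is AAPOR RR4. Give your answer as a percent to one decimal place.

40.6%

Refusal or break-off = 31 + 148 = 179
Eligibility not determined = 6 + 180 = 186
Screened out, ineligible = 47 + 164 = 211
Num: 251 + 12 = 263
Eligible (known): 251 + 12 + 179 + 59 + 15 = 516
e = 516 / (516 + 211) = 516 / 727 = 0.7098
e × U: 0.7098 × 186 = 132.02
Denom: 516 + 132.02 = 648.02
RR4 = 263 / 648.02 = 0.4059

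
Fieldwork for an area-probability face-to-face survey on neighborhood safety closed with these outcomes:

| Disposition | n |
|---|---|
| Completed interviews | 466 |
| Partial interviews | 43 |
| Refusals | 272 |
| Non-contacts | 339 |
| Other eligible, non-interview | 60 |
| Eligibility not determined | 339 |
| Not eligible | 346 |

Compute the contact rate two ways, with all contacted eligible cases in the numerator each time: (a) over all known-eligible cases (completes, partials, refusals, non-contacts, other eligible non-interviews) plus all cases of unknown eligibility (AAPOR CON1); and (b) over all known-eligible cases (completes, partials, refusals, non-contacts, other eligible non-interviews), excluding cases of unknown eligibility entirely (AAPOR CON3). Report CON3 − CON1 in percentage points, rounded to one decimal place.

Numerator = 466 + 43 + 272 + 60 = 841
Base = 466 + 43 + 272 + 339 + 60 + 339 = 1519
CON1 = 841 / 1519 = 0.5537
Base = 466 + 43 + 272 + 339 + 60 = 1180
CON3 = 841 / 1180 = 0.7127
Difference = 71.27 − 55.37 = 15.90 percentage points

15.9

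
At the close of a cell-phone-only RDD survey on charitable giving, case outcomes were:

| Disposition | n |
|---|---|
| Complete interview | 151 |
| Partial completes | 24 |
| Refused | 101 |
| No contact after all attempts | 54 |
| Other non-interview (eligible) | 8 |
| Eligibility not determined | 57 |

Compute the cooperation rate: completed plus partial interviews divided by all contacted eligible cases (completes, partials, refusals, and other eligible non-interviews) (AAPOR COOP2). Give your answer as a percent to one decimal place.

61.6%

Top: 151 + 24 = 175
Denominator: 151 + 24 + 101 + 8 = 284
COOP2 = 175 / 284 = 0.6162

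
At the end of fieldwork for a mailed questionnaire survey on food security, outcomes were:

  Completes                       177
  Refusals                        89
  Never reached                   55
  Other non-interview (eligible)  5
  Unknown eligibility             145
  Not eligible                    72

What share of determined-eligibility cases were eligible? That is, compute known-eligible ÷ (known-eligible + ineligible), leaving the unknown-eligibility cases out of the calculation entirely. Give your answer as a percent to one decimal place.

81.9%

Known eligible → 177 + 89 + 55 + 5 = 326
e = 326 / (326 + 72) = 326 / 398 = 0.8191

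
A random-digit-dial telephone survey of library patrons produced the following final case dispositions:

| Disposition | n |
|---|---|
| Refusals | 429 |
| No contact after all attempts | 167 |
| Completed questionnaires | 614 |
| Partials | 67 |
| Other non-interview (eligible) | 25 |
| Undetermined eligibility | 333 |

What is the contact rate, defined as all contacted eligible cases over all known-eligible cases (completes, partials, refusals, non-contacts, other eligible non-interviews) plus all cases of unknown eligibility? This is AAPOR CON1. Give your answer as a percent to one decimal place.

69.4%

Num: 614 + 67 + 429 + 25 = 1135
Denominator: 614 + 67 + 429 + 167 + 25 + 333 = 1635
CON1 = 1135 / 1635 = 0.6942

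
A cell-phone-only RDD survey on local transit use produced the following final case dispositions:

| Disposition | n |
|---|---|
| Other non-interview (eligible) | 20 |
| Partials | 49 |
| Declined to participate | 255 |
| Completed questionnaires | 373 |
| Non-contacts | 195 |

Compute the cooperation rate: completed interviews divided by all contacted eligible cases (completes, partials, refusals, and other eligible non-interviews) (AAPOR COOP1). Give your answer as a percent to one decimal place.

Top → 373
Denominator → 373 + 49 + 255 + 20 = 697
COOP1 = 373 / 697 = 0.5352

53.5%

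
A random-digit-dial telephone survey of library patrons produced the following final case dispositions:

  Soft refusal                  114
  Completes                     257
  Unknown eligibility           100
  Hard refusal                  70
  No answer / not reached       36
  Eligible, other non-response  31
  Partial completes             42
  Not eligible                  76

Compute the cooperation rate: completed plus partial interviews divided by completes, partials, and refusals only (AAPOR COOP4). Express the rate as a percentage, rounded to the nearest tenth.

61.9%

Refused = 70 + 114 = 184
Num = 257 + 42 = 299
Denominator = 257 + 42 + 184 = 483
COOP4 = 299 / 483 = 0.6190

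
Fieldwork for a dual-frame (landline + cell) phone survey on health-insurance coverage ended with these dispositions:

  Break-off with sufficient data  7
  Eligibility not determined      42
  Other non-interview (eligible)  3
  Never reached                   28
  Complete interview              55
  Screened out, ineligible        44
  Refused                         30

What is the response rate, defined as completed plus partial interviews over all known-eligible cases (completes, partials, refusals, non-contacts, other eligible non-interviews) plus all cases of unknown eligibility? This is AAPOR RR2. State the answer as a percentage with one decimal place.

Top → 55 + 7 = 62
Base → 55 + 7 + 30 + 28 + 3 + 42 = 165
RR2 = 62 / 165 = 0.3758

37.6%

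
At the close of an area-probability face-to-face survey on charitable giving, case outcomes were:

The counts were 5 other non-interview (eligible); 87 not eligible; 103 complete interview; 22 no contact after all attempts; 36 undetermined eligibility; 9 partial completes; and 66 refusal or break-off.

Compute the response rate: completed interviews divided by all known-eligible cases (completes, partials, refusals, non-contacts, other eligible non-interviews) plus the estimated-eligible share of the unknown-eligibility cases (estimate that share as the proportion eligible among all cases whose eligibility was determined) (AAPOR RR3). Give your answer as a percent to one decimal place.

Top = 103
Eligible (known) = 103 + 9 + 66 + 22 + 5 = 205
e = 205 / (205 + 87) = 205 / 292 = 0.7021
e × U = 0.7021 × 36 = 25.28
Denom = 205 + 25.28 = 230.28
RR3 = 103 / 230.28 = 0.4473

44.7%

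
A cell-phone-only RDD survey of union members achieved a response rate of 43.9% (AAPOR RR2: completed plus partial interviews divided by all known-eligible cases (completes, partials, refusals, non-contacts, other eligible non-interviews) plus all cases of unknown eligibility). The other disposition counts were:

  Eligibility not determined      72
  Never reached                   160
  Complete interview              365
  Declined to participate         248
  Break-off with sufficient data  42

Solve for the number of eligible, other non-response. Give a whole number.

40

Numerator: 365 + 42 = 407
RR2 = 407 / D = 0.439
D = 407 / 0.439 = 927.1
Rest of base = 887
eligible, other non-response = 927.1 − 887 ≈ 40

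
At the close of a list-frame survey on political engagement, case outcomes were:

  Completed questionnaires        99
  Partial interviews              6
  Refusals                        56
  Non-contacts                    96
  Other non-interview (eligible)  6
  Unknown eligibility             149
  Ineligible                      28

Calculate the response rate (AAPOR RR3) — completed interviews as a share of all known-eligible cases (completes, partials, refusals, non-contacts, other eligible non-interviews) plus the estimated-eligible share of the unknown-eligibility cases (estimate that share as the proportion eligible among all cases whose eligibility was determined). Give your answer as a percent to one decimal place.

24.9%

Top: 99
Eligible (known): 99 + 6 + 56 + 96 + 6 = 263
e = 263 / (263 + 28) = 263 / 291 = 0.9038
e × U: 0.9038 × 149 = 134.67
Denominator: 263 + 134.67 = 397.67
RR3 = 99 / 397.67 = 0.2490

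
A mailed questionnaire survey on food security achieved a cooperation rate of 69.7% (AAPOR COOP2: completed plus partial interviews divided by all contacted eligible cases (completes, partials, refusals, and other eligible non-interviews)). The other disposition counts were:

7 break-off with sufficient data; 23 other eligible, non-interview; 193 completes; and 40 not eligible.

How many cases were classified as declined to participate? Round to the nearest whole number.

Numerator → 193 + 7 = 200
COOP2 = 200 / D = 0.697
D = 200 / 0.697 = 286.9
Rest of base = 223
declined to participate = 286.9 − 223 ≈ 64

64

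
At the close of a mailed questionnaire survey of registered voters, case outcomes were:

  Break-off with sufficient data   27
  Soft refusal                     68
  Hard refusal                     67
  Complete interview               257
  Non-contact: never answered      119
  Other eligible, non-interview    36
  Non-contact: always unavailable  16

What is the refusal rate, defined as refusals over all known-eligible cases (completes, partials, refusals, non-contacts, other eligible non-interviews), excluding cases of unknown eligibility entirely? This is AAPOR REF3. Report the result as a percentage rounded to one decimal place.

Declined to participate = 67 + 68 = 135
Never reached = 119 + 16 = 135
Num: 135
Denom: 257 + 27 + 135 + 135 + 36 = 590
REF3 = 135 / 590 = 0.2288

22.9%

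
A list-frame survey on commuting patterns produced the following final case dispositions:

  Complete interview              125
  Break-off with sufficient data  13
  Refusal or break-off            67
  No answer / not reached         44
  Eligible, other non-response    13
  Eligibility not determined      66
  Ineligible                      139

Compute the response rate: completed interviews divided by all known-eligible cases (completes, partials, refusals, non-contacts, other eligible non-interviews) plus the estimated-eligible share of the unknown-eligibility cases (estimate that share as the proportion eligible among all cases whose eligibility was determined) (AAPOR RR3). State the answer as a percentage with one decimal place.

Top = 125
Known eligible = 125 + 13 + 67 + 44 + 13 = 262
e = 262 / (262 + 139) = 262 / 401 = 0.6534
Estimated eligible among unknowns = 0.6534 × 66 = 43.12
Denom = 262 + 43.12 = 305.12
RR3 = 125 / 305.12 = 0.4097

41.0%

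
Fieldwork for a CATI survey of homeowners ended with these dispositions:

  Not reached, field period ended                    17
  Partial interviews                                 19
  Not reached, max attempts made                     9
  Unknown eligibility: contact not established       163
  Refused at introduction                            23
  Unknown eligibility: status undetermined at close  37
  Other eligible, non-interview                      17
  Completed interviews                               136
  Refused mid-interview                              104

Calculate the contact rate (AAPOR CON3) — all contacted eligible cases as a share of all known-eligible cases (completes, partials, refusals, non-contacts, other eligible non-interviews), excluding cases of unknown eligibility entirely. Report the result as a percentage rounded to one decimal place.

Declined to participate = 23 + 104 = 127
No answer / not reached = 17 + 9 = 26
Unknown if eligible = 163 + 37 = 200
Num = 136 + 19 + 127 + 17 = 299
Base = 136 + 19 + 127 + 26 + 17 = 325
CON3 = 299 / 325 = 0.9200

92.0%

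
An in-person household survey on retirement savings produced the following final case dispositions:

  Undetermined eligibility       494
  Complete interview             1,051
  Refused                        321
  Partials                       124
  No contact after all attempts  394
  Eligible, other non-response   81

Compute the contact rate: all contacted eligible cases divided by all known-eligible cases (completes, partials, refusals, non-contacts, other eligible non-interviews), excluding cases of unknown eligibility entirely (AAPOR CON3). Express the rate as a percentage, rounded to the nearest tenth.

80.0%

Num = 1051 + 124 + 321 + 81 = 1577
Denom = 1051 + 124 + 321 + 394 + 81 = 1971
CON3 = 1577 / 1971 = 0.8001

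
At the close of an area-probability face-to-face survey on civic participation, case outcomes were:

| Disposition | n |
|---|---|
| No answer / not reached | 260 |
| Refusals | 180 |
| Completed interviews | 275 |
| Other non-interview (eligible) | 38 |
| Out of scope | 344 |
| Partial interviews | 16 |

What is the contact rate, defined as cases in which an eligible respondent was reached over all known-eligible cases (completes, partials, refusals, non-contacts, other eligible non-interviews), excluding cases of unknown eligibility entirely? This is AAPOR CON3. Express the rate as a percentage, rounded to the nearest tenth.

66.2%

Numerator → 275 + 16 + 180 + 38 = 509
Denom → 275 + 16 + 180 + 260 + 38 = 769
CON3 = 509 / 769 = 0.6619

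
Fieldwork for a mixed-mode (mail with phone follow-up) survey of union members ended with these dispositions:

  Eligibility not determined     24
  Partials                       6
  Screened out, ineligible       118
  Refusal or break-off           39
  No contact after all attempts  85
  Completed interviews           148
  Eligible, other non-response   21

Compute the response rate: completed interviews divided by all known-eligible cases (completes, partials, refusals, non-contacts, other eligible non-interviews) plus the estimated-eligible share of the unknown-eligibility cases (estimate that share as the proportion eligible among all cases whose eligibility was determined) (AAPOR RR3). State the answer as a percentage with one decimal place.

46.8%

Numerator = 148
Known eligible = 148 + 6 + 39 + 85 + 21 = 299
e = 299 / (299 + 118) = 299 / 417 = 0.7170
e × U = 0.7170 × 24 = 17.21
Denominator = 299 + 17.21 = 316.21
RR3 = 148 / 316.21 = 0.4680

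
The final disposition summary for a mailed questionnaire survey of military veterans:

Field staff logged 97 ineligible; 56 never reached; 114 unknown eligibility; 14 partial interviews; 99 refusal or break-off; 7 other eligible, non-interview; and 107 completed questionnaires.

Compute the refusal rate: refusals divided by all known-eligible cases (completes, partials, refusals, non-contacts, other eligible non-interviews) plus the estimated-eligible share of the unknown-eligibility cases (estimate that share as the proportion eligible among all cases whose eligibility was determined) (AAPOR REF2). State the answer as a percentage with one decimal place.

26.9%

Num → 99
Eligible (known) → 107 + 14 + 99 + 56 + 7 = 283
e = 283 / (283 + 97) = 283 / 380 = 0.7447
e × U → 0.7447 × 114 = 84.90
Base → 283 + 84.90 = 367.90
REF2 = 99 / 367.90 = 0.2691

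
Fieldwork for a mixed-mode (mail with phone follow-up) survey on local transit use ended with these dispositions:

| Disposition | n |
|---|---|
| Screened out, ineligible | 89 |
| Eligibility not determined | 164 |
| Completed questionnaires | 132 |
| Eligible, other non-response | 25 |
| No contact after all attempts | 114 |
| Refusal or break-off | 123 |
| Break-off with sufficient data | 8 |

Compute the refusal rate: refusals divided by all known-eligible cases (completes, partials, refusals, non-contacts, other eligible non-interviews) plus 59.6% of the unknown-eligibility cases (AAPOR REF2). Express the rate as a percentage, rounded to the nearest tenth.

24.6%

Num: 123
Determined eligible: 132 + 8 + 123 + 114 + 25 = 402
e × U: 0.5960 × 164 = 97.74
Denominator: 402 + 97.74 = 499.74
REF2 = 123 / 499.74 = 0.2461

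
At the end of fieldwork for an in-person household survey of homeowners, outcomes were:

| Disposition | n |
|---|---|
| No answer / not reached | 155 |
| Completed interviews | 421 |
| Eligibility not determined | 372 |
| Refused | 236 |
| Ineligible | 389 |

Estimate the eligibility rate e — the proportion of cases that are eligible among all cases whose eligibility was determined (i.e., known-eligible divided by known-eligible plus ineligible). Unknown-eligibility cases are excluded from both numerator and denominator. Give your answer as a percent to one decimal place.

Known eligible = 421 + 236 + 155 = 812
e = 812 / (812 + 389) = 812 / 1201 = 0.6761

67.6%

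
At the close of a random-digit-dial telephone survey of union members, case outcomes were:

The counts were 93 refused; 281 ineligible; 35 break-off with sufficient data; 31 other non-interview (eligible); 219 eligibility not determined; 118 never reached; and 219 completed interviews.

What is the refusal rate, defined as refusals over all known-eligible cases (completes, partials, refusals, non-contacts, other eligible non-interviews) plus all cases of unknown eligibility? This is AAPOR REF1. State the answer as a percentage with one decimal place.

Numerator → 93
Denom → 219 + 35 + 93 + 118 + 31 + 219 = 715
REF1 = 93 / 715 = 0.1301

13.0%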